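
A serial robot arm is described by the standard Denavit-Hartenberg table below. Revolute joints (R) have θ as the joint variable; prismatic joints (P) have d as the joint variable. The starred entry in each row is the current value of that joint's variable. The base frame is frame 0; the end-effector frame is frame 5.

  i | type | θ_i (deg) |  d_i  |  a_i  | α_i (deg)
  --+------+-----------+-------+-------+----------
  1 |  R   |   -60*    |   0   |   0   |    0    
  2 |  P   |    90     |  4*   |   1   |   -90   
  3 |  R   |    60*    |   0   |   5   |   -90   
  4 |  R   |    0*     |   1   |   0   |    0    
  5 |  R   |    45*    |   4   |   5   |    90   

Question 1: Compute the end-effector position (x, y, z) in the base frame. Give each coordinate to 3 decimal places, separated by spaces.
after link 1: o_1 = (0.0000, 0.0000, 0.0000)
after link 2: o_2 = (0.8660, 0.5000, 4.0000)
after link 3: o_3 = (3.0311, 1.7500, -0.3301)
after link 4: o_4 = (2.2811, 1.3170, -0.8301)
after link 5: o_5 = (2.5798, -2.5930, -5.8920)

2.580 -2.593 -5.892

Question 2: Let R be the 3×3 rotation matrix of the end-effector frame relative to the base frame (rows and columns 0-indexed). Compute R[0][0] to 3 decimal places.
End-effector x-axis (col 0 of R) = (0.6597,-0.4356,-0.6124)
R[0][0] = 0.6597

0.660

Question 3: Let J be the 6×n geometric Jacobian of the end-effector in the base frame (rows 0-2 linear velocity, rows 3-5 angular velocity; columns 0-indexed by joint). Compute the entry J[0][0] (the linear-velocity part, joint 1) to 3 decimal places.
2.593

axis z_0 = ẑ; lever o_n−o_0 = (2.5798,-2.5930,-5.8920)
cross product → J_v[:, 0] = (2.5930,2.5798,-0.0000)
J_ω[:, 0] = z_0
entry J[0][0] = 2.5930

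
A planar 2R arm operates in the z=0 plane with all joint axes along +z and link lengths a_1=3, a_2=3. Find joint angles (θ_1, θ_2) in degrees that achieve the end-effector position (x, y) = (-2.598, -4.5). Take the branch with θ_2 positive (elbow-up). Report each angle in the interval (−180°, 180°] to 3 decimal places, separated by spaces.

-150.000 60.001

cos θ_2 = (26.9996−3²−3²)/(2·3·3) = 0.5000; θ_2 = 60.0015° (elbow-up)
β = atan2(-4.5000,-2.5980) = -119.9993°; ψ = atan2(2.5981,4.4999) = 30.0007°
θ_1 = β − ψ = -150.0000°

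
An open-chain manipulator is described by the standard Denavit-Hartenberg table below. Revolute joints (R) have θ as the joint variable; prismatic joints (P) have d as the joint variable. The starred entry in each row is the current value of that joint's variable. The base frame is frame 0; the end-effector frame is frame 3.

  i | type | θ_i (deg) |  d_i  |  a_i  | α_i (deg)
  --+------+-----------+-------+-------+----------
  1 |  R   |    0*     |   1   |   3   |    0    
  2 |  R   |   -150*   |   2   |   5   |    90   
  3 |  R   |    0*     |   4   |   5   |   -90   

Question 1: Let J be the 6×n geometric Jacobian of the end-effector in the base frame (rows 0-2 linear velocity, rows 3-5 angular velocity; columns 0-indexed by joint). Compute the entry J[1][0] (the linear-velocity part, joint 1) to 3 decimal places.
axis z_0 = ẑ; lever o_n−o_0 = (-7.6603,-1.5359,3.0000)
cross product → J_v[:, 0] = (1.5359,-7.6603,0.0000)
J_ω[:, 0] = z_0
entry J[1][0] = -7.6603

-7.660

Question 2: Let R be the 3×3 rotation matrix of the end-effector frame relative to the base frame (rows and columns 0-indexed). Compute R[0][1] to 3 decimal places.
End-effector y-axis (col 1 of R) = (0.5000,-0.8660,0.0000)
R[0][1] = 0.5000

0.500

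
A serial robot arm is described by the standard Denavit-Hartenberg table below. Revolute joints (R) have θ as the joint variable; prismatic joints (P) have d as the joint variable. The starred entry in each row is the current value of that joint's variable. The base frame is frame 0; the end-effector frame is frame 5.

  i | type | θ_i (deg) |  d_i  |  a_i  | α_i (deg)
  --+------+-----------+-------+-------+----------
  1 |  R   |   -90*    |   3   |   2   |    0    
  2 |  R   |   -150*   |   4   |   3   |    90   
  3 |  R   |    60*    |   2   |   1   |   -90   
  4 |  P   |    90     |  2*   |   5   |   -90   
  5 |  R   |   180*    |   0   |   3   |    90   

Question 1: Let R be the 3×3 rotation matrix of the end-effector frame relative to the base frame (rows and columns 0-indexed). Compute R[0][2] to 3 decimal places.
End-effector z-axis (col 2 of R) = (-0.4330,0.7500,-0.5000)
R[0][2] = -0.4330

-0.433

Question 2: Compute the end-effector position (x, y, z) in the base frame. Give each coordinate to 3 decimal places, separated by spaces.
after link 1: o_1 = (0.0000, -2.0000, 3.0000)
after link 2: o_2 = (-1.5000, 0.5981, 7.0000)
after link 3: o_3 = (-0.0179, 2.0311, 7.8660)
after link 4: o_4 = (-3.4821, -1.9689, 8.8660)
after link 5: o_5 = (-0.8840, -0.4689, 8.8660)

-0.884 -0.469 8.866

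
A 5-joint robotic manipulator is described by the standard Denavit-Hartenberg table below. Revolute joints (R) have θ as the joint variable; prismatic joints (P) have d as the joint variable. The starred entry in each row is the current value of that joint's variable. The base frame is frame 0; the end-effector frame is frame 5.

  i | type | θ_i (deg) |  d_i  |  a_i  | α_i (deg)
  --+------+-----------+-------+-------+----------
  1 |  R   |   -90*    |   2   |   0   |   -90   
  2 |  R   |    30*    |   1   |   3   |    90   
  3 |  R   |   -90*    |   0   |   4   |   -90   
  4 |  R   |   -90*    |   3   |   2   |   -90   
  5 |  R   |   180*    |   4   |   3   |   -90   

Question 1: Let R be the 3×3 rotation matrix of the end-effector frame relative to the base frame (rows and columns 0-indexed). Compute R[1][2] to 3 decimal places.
End-effector z-axis (col 2 of R) = (0.0000,-0.8660,-0.5000)
R[1][2] = -0.8660

-0.866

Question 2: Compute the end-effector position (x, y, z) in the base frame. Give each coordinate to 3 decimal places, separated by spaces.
after link 1: o_1 = (0.0000, 0.0000, 2.0000)
after link 2: o_2 = (1.0000, -2.5981, 0.5000)
after link 3: o_3 = (-3.0000, -2.5981, 0.5000)
after link 4: o_4 = (-3.0000, -6.1962, 0.7321)
after link 5: o_5 = (-7.0000, -4.6962, -1.8660)

-7.000 -4.696 -1.866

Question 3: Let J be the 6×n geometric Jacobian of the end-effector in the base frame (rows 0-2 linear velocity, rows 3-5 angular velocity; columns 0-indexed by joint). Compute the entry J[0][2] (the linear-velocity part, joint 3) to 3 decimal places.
axis z_2 = (0.0000,-0.5000,0.8660); lever o_n−o_2 = (-8.0000,-2.0981,-2.3660)
cross product → J_v[:, 2] = (3.0000,-6.9282,-4.0000)
J_ω[:, 2] = z_2
entry J[0][2] = 3.0000

3.000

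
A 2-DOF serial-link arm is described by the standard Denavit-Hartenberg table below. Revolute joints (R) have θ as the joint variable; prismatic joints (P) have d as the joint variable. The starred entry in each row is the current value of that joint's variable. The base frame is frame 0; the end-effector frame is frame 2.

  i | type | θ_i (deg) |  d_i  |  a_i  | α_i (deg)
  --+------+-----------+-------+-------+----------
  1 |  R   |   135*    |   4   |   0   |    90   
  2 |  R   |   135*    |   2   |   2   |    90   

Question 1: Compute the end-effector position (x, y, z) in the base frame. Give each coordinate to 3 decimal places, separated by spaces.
2.414 0.414 5.414

after link 1: o_1 = (0.0000, 0.0000, 4.0000)
after link 2: o_2 = (2.4142, 0.4142, 5.4142)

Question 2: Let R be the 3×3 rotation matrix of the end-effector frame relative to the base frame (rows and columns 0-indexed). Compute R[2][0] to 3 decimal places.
0.707

End-effector x-axis (col 0 of R) = (0.5000,-0.5000,0.7071)
R[2][0] = 0.7071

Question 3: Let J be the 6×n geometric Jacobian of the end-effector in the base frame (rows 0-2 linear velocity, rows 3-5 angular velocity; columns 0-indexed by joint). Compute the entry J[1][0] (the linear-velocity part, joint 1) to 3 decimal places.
axis z_0 = ẑ; lever o_n−o_0 = (2.4142,0.4142,5.4142)
cross product → J_v[:, 0] = (-0.4142,2.4142,0.0000)
J_ω[:, 0] = z_0
entry J[1][0] = 2.4142

2.414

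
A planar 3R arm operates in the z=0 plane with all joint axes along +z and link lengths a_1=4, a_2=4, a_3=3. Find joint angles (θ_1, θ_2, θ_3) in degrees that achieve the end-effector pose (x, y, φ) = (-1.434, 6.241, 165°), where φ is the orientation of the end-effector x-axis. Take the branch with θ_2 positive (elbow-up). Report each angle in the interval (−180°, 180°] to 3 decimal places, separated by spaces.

wrist centre = target − a_3·(cos φ, sin φ) = (1.4638, 5.4645)
cos θ_2 = (32.0039−4²−4²)/(2·4·4) = 0.0001; θ_2 = 89.9931° (elbow-up)
β = atan2(5.4645,1.4638) = 75.0043°; ψ = atan2(4.0000,4.0005) = 44.9965°
θ_1 = β − ψ = 30.0078°
θ_3 = φ − θ_1 − θ_2 = 44.9991° (wrapped to (-180°,180°])

30.008 89.993 44.999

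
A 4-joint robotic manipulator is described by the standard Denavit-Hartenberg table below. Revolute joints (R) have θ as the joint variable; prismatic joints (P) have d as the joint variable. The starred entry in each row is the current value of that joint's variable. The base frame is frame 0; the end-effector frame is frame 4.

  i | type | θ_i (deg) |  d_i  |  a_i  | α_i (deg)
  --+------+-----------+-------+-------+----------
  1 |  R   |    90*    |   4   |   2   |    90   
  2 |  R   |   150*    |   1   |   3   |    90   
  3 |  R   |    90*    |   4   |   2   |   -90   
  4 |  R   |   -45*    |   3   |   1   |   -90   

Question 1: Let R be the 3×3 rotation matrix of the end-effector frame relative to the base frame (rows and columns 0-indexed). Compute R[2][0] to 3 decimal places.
End-effector x-axis (col 0 of R) = (0.7071,0.3536,0.6124)
R[2][0] = 0.6124

0.612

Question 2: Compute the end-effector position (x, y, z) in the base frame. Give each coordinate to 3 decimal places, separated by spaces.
3.707 4.354 8.076

after link 1: o_1 = (0.0000, 2.0000, 4.0000)
after link 2: o_2 = (1.0000, -0.5981, 5.5000)
after link 3: o_3 = (3.0000, 1.4019, 8.9641)
after link 4: o_4 = (3.7071, 4.3536, 8.0765)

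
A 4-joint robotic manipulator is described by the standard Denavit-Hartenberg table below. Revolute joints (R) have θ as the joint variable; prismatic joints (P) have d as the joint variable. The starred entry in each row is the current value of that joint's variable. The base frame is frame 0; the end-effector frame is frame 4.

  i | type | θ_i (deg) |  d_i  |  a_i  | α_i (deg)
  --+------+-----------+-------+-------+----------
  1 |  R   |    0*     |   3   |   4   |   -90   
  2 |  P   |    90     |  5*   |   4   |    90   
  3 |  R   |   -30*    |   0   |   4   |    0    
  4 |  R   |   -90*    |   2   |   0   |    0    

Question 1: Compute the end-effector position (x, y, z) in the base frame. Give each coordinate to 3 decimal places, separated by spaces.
after link 1: o_1 = (4.0000, 0.0000, 3.0000)
after link 2: o_2 = (4.0000, 5.0000, -1.0000)
after link 3: o_3 = (4.0000, 3.0000, -4.4641)
after link 4: o_4 = (6.0000, 3.0000, -4.4641)

6.000 3.000 -4.464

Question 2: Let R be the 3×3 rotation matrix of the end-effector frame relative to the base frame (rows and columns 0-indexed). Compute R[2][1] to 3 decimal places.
End-effector y-axis (col 1 of R) = (0.0000,-0.5000,-0.8660)
R[2][1] = -0.8660

-0.866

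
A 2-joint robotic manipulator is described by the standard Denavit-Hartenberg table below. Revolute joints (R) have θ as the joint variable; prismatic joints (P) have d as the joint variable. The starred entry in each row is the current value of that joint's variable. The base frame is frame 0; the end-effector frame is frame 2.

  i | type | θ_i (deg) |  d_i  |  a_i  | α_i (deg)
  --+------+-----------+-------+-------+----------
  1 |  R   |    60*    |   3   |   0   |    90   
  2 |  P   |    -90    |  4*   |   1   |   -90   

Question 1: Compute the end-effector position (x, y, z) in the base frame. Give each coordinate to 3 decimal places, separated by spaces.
after link 1: o_1 = (0.0000, 0.0000, 3.0000)
after link 2: o_2 = (3.4641, -2.0000, 2.0000)

3.464 -2.000 2.000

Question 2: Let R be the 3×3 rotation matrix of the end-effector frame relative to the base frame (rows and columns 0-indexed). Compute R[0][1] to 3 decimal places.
End-effector y-axis (col 1 of R) = (-0.8660,0.5000,-0.0000)
R[0][1] = -0.8660

-0.866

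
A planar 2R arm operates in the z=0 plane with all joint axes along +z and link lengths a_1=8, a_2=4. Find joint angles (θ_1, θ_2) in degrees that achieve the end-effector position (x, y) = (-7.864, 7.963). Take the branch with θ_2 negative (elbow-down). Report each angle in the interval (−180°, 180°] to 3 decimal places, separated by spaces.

cos θ_2 = (125.2519−8²−4²)/(2·8·4) = 0.7071; θ_2 = -45.0038° (elbow-down)
β = atan2(7.9630,-7.8640) = 134.6416°; ψ = atan2(-2.8286,10.8282) = -14.6400°
θ_1 = β − ψ = 149.2816°

149.282 -45.004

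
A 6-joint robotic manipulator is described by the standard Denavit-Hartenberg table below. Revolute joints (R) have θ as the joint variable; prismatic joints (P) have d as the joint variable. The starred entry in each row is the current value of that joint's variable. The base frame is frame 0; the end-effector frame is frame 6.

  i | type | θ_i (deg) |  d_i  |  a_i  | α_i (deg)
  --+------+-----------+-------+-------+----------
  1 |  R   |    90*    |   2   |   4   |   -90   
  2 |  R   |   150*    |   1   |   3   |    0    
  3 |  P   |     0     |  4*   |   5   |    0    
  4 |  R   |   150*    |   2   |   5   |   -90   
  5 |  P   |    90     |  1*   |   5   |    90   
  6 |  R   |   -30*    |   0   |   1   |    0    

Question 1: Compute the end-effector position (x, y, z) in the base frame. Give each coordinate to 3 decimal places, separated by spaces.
after link 1: o_1 = (0.0000, 4.0000, 2.0000)
after link 2: o_2 = (-1.0000, 1.4019, 0.5000)
after link 3: o_3 = (-5.0000, -2.9282, -2.0000)
after link 4: o_4 = (-7.0000, -0.4282, 2.3301)
after link 5: o_5 = (-2.0000, 0.4378, 1.8301)
after link 6: o_6 = (-1.1340, 0.0048, 2.0801)

-1.134 0.005 2.080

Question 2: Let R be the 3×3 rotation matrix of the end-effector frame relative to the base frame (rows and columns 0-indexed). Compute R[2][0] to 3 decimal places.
End-effector x-axis (col 0 of R) = (0.8660,-0.4330,0.2500)
R[2][0] = 0.2500

0.250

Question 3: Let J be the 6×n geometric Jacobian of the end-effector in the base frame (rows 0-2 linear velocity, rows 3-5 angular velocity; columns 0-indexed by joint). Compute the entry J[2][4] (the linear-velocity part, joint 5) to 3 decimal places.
prismatic axis z_4 = (-0.0000,0.8660,-0.5000)
J_v[:, 4] = z_4; J_ω[:, 4] = (0,0,0)
entry J[2][4] = -0.5000

-0.500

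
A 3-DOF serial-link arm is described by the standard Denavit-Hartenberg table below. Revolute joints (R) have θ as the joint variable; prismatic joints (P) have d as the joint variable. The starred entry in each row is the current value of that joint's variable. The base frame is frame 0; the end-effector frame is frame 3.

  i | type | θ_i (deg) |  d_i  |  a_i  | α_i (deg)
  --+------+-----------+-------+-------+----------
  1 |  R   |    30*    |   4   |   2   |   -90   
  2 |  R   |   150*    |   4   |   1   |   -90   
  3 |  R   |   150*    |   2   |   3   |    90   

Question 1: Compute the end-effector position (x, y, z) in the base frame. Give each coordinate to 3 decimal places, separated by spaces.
after link 1: o_1 = (1.7321, 1.0000, 4.0000)
after link 2: o_2 = (-1.0179, 4.0311, 3.5000)
after link 3: o_3 = (0.8146, 3.3571, 6.5311)

0.815 3.357 6.531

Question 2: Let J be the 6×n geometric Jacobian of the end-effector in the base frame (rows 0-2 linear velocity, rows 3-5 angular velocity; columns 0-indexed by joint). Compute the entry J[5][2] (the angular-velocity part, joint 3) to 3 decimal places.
axis z_2 = (-0.4330,-0.2500,0.8660); lever o_n−o_2 = (1.8325,-0.6740,3.0311)
cross product → J_v[:, 2] = (-0.1740,2.8995,0.7500)
J_ω[:, 2] = z_2
entry J[5][2] = 0.8660

0.866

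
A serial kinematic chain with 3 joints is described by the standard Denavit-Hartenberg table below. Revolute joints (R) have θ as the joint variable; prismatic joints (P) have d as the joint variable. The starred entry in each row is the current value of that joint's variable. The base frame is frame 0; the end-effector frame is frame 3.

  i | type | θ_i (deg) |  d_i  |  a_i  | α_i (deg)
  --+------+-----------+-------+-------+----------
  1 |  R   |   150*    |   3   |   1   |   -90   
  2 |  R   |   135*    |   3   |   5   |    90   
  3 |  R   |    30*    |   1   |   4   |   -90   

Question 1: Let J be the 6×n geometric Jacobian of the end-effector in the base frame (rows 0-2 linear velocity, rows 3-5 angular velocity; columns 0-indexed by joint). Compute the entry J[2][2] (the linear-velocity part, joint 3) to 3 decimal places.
axis z_2 = (-0.6124,0.3536,-0.7071); lever o_n−o_2 = (0.5089,-2.6032,-3.1566)
cross product → J_v[:, 2] = (-2.9568,-2.2929,1.4142)
J_ω[:, 2] = z_2
entry J[2][2] = 1.4142

1.414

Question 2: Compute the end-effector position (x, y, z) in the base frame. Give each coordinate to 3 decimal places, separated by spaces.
1.205 -6.469 -3.692

after link 1: o_1 = (-0.8660, 0.5000, 3.0000)
after link 2: o_2 = (0.6958, -3.8658, -0.5355)
after link 3: o_3 = (1.2048, -6.4691, -3.6921)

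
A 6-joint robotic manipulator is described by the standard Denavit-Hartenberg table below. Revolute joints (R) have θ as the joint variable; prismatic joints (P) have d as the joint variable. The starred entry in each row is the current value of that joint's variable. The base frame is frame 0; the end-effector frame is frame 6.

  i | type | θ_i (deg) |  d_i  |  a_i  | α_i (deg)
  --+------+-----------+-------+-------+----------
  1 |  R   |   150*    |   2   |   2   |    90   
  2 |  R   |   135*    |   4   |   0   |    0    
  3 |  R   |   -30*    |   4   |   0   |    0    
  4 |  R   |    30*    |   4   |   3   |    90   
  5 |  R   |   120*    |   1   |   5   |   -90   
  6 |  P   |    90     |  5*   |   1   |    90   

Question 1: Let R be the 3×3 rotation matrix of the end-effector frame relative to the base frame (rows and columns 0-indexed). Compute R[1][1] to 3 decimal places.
-0.127

End-effector y-axis (col 1 of R) = (-0.7803,-0.1268,-0.6124)
R[1][1] = -0.1268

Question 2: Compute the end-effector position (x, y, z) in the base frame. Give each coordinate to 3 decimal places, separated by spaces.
2.838 14.331 -0.708

after link 1: o_1 = (-1.7321, 1.0000, 2.0000)
after link 2: o_2 = (0.2679, 4.4641, 2.0000)
after link 3: o_3 = (2.2679, 7.9282, 2.0000)
after link 4: o_4 = (6.1051, 10.3316, 4.1213)
after link 5: o_5 = (6.1268, 15.3191, 3.0607)
after link 6: o_6 = (2.8375, 14.3314, -0.7083)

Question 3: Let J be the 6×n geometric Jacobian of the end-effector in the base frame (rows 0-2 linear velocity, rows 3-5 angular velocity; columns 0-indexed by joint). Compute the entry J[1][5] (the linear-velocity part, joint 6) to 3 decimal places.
prismatic axis z_5 = (-0.7803,-0.1268,-0.6124)
J_v[:, 5] = z_5; J_ω[:, 5] = (0,0,0)
entry J[1][5] = -0.1268

-0.127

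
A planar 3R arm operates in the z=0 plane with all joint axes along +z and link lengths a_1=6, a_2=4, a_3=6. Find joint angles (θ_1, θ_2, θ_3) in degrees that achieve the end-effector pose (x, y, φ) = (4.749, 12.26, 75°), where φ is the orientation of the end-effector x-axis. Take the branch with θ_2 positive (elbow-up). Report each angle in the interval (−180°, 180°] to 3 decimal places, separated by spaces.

wrist centre = target − a_3·(cos φ, sin φ) = (3.1961, 6.4644)
cos θ_2 = (52.0040−6²−4²)/(2·6·4) = 0.0001; θ_2 = 89.9952° (elbow-up)
β = atan2(6.4644,3.1961) = 63.6918°; ψ = atan2(4.0000,6.0003) = 33.6886°
θ_1 = β − ψ = 30.0032°
θ_3 = φ − θ_1 − θ_2 = -44.9984° (wrapped to (-180°,180°])

30.003 89.995 -44.998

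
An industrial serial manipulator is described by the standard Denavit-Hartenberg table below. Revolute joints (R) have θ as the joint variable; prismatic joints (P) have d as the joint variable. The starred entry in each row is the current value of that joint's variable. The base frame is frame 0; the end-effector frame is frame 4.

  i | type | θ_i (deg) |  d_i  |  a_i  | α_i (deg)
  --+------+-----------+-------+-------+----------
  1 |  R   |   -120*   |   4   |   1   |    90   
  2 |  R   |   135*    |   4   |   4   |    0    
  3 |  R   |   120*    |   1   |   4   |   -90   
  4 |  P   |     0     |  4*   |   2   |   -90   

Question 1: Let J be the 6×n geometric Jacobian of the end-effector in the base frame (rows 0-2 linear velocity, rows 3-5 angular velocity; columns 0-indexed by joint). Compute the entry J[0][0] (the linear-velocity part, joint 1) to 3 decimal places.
-2.082

axis z_0 = ẑ; lever o_n−o_0 = (-4.5713,2.0823,-0.0024)
cross product → J_v[:, 0] = (-2.0823,-4.5713,0.0000)
J_ω[:, 0] = z_0
entry J[0][0] = -2.0823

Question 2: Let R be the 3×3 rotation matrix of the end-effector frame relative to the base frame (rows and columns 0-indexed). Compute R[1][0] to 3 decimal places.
End-effector x-axis (col 0 of R) = (0.1294,0.2241,-0.9659)
R[1][0] = 0.2241

0.224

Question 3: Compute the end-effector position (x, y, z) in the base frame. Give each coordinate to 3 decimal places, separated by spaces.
after link 1: o_1 = (-0.5000, -0.8660, 4.0000)
after link 2: o_2 = (-2.5499, 3.5835, 6.8284)
after link 3: o_3 = (-2.8983, 4.9800, 2.9647)
after link 4: o_4 = (-4.5713, 2.0823, -0.0024)

-4.571 2.082 -0.002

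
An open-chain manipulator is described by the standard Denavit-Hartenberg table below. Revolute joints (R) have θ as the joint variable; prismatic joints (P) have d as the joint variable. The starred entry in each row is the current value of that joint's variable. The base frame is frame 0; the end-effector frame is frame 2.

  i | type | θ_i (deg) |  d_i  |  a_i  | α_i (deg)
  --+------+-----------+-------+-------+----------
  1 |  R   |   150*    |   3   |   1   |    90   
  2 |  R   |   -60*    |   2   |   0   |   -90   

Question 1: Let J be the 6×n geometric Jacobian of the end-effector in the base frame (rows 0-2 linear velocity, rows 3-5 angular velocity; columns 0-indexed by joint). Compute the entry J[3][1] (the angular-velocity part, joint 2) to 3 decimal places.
axis z_1 = (0.5000,0.8660,0.0000); lever o_n−o_1 = (1.0000,1.7321,0.0000)
cross product → J_v[:, 1] = (-0.0000,0.0000,-0.0000)
J_ω[:, 1] = z_1
entry J[3][1] = 0.5000

0.500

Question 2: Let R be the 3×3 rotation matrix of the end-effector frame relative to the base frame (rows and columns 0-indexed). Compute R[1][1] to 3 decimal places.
-0.866

End-effector y-axis (col 1 of R) = (-0.5000,-0.8660,-0.0000)
R[1][1] = -0.8660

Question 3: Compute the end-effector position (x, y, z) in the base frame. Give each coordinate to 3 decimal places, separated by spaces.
0.134 2.232 3.000

after link 1: o_1 = (-0.8660, 0.5000, 3.0000)
after link 2: o_2 = (0.1340, 2.2321, 3.0000)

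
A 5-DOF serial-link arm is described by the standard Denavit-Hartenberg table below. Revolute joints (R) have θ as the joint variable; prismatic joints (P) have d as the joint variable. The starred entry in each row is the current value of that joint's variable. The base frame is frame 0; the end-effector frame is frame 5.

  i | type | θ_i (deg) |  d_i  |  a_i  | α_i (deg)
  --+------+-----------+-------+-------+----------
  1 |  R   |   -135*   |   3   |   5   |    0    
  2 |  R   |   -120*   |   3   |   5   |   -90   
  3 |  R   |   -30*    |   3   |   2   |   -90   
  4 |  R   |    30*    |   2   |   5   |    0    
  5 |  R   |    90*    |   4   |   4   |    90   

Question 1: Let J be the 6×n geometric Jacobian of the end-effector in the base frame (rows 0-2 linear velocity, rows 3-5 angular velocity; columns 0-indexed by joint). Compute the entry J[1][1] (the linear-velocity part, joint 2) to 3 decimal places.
-0.178

axis z_1 = (0.0000,0.0000,1.0000); lever o_n−o_1 = (-0.1780,12.1168,-0.0311)
cross product → J_v[:, 1] = (-12.1168,-0.1780,0.0000)
J_ω[:, 1] = z_1
entry J[1][1] = -0.1780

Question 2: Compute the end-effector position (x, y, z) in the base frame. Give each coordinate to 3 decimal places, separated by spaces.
-3.714 8.581 2.969

after link 1: o_1 = (-3.5355, -3.5355, 3.0000)
after link 2: o_2 = (-4.8296, 1.2941, 6.0000)
after link 3: o_3 = (-8.1757, 2.1907, 7.0000)
after link 4: o_4 = (-6.9903, 7.4259, 7.4330)
after link 5: o_5 = (-3.7136, 8.5813, 2.9689)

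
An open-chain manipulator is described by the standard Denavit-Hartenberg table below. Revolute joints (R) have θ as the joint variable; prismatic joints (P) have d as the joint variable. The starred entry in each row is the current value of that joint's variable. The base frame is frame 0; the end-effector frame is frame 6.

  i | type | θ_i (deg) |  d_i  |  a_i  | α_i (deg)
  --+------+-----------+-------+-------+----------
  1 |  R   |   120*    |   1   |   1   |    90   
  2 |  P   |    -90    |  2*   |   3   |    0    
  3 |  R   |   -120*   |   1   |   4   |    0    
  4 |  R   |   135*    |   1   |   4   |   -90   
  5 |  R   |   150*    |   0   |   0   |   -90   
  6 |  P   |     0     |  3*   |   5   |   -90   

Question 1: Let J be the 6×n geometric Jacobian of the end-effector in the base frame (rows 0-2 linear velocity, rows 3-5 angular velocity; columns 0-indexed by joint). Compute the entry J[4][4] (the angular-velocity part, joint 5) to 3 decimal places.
axis z_4 = (-0.4830,0.8365,0.2588); lever o_n−o_4 = (0.8394,-1.2577,5.6315)
cross product → J_v[:, 4] = (5.0363,2.9370,-0.0947)
J_ω[:, 4] = z_4
entry J[4][4] = 0.8365

0.837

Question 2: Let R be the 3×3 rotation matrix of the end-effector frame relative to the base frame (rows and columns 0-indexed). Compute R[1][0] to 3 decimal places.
-0.444

End-effector x-axis (col 0 of R) = (-0.3209,-0.4441,0.8365)
R[1][0] = -0.4441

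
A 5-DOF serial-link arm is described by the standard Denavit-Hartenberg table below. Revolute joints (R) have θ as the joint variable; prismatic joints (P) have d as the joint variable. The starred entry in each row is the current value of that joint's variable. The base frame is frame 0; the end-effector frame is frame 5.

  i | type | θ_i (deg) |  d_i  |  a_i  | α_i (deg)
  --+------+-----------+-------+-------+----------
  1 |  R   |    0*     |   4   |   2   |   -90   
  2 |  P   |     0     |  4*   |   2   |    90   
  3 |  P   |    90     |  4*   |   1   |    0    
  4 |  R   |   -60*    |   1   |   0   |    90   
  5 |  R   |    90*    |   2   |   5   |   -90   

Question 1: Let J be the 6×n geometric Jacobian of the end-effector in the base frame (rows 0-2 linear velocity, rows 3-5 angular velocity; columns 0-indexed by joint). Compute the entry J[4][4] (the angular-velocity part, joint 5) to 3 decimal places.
-0.866

axis z_4 = (0.5000,-0.8660,0.0000); lever o_n−o_4 = (1.0000,-1.7321,5.0000)
cross product → J_v[:, 4] = (-4.3301,-2.5000,0.0000)
J_ω[:, 4] = z_4
entry J[4][4] = -0.8660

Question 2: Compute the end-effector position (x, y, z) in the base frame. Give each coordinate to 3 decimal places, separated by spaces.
5.000 3.268 14.000

after link 1: o_1 = (2.0000, 0.0000, 4.0000)
after link 2: o_2 = (4.0000, 4.0000, 4.0000)
after link 3: o_3 = (4.0000, 5.0000, 8.0000)
after link 4: o_4 = (4.0000, 5.0000, 9.0000)
after link 5: o_5 = (5.0000, 3.2679, 14.0000)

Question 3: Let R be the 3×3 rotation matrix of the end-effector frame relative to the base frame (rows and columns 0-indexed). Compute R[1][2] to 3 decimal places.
End-effector z-axis (col 2 of R) = (-0.8660,-0.5000,0.0000)
R[1][2] = -0.5000

-0.500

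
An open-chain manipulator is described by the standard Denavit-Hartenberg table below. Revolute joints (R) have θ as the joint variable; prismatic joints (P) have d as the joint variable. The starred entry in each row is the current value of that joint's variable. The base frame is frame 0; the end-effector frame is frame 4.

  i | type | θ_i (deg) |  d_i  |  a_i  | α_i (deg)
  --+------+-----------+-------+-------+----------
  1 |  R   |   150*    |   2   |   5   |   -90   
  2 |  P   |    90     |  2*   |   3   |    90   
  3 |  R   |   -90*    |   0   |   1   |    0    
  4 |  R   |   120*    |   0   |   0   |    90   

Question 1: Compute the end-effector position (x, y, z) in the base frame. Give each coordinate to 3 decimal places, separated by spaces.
after link 1: o_1 = (-4.3301, 2.5000, 2.0000)
after link 2: o_2 = (-5.3301, 0.7679, -1.0000)
after link 3: o_3 = (-4.8301, 1.6340, -1.0000)
after link 4: o_4 = (-4.8301, 1.6340, -1.0000)

-4.830 1.634 -1.000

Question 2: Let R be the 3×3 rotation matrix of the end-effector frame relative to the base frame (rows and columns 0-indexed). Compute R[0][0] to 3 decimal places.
-0.250

End-effector x-axis (col 0 of R) = (-0.2500,-0.4330,-0.8660)
R[0][0] = -0.2500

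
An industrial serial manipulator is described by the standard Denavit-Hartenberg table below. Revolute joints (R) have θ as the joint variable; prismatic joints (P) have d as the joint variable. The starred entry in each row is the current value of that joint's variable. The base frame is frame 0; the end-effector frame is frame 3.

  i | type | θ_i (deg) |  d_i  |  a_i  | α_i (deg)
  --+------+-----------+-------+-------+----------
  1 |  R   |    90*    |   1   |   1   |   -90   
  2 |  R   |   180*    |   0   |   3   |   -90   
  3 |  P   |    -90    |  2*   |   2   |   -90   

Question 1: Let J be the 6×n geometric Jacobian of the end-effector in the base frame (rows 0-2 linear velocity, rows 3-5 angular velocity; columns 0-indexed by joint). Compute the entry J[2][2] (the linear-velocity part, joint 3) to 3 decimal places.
1.000

prismatic axis z_2 = (-0.0000,-0.0000,1.0000)
J_v[:, 2] = z_2; J_ω[:, 2] = (0,0,0)
entry J[2][2] = 1.0000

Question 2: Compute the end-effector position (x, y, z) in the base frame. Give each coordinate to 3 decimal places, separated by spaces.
-2.000 -2.000 3.000

after link 1: o_1 = (0.0000, 1.0000, 1.0000)
after link 2: o_2 = (-0.0000, -2.0000, 1.0000)
after link 3: o_3 = (-2.0000, -2.0000, 3.0000)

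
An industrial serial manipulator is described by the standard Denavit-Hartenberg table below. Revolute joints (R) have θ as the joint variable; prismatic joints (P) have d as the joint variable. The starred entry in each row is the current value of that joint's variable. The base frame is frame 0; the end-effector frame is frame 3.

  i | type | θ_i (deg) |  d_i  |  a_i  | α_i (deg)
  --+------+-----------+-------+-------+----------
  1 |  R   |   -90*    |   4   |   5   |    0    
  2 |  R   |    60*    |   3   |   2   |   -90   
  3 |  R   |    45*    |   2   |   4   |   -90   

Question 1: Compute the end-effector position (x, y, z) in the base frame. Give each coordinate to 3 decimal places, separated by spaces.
5.182 -5.682 4.172

after link 1: o_1 = (0.0000, -5.0000, 4.0000)
after link 2: o_2 = (1.7321, -6.0000, 7.0000)
after link 3: o_3 = (5.1815, -5.6822, 4.1716)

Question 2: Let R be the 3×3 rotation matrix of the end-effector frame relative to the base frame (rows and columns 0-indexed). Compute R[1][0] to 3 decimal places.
-0.354

End-effector x-axis (col 0 of R) = (0.6124,-0.3536,-0.7071)
R[1][0] = -0.3536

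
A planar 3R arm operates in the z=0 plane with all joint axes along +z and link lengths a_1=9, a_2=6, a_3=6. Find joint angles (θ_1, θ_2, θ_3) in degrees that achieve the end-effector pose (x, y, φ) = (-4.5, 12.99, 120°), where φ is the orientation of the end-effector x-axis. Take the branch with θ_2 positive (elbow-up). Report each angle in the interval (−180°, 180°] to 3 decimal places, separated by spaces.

wrist centre = target − a_3·(cos φ, sin φ) = (-1.5000, 7.7938)
cos θ_2 = (62.9941−9²−6²)/(2·9·6) = -0.5001; θ_2 = 120.0036° (elbow-up)
β = atan2(7.7938,-1.5000) = 100.8939°; ψ = atan2(5.1960,5.9997) = 40.8939°
θ_1 = β − ψ = 60.0000°
θ_3 = φ − θ_1 − θ_2 = -60.0036° (wrapped to (-180°,180°])

60.000 120.004 -60.004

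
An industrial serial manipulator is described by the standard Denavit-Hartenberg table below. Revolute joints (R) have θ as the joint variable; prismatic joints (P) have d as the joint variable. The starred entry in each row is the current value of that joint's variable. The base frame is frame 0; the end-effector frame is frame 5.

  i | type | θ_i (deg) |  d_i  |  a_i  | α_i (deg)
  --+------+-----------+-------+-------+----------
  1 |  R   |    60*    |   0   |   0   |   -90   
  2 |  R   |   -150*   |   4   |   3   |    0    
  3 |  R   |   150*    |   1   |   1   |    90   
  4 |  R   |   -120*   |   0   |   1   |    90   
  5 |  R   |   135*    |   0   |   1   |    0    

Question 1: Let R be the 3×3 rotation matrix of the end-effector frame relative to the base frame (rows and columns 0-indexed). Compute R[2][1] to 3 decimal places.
End-effector y-axis (col 1 of R) = (-0.3536,0.6124,-0.7071)
R[2][1] = -0.7071

-0.707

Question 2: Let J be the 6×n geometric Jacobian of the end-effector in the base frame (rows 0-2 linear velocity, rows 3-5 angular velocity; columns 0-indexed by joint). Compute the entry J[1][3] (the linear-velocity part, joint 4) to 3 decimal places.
0.146

axis z_3 = (-0.0000,0.0000,1.0000); lever o_n−o_3 = (0.1464,-0.2537,0.7071)
cross product → J_v[:, 3] = (0.2537,0.1464,0.0000)
J_ω[:, 3] = z_3
entry J[1][3] = 0.1464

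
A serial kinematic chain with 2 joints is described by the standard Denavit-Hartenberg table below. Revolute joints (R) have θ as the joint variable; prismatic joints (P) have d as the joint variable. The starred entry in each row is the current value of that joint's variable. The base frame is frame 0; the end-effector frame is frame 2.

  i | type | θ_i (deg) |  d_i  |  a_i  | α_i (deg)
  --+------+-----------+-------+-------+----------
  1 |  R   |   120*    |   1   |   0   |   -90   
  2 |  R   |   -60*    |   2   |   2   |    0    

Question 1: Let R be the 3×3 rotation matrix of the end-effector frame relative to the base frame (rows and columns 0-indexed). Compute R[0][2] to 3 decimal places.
End-effector z-axis (col 2 of R) = (-0.8660,-0.5000,0.0000)
R[0][2] = -0.8660

-0.866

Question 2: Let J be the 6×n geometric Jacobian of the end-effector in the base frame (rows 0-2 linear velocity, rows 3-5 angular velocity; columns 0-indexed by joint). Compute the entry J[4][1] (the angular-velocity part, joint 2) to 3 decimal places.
-0.500

axis z_1 = (-0.8660,-0.5000,0.0000); lever o_n−o_1 = (-2.2321,-0.1340,1.7321)
cross product → J_v[:, 1] = (-0.8660,1.5000,-1.0000)
J_ω[:, 1] = z_1
entry J[4][1] = -0.5000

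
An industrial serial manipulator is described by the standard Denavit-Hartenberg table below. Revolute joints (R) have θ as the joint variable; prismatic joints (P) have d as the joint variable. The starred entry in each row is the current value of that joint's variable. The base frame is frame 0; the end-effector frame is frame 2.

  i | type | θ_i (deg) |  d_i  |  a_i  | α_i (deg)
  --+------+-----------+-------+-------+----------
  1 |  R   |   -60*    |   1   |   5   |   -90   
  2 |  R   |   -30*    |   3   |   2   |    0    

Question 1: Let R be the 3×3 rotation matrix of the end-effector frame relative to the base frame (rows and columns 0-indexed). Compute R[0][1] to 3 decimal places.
0.250

End-effector y-axis (col 1 of R) = (0.2500,-0.4330,-0.8660)
R[0][1] = 0.2500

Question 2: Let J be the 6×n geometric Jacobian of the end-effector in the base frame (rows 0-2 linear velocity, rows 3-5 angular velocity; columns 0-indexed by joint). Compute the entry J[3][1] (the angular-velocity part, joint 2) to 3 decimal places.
axis z_1 = (0.8660,0.5000,0.0000); lever o_n−o_1 = (3.4641,0.0000,1.0000)
cross product → J_v[:, 1] = (0.5000,-0.8660,-1.7321)
J_ω[:, 1] = z_1
entry J[3][1] = 0.8660

0.866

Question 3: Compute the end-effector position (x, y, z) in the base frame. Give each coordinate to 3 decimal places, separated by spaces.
5.964 -4.330 2.000

after link 1: o_1 = (2.5000, -4.3301, 1.0000)
after link 2: o_2 = (5.9641, -4.3301, 2.0000)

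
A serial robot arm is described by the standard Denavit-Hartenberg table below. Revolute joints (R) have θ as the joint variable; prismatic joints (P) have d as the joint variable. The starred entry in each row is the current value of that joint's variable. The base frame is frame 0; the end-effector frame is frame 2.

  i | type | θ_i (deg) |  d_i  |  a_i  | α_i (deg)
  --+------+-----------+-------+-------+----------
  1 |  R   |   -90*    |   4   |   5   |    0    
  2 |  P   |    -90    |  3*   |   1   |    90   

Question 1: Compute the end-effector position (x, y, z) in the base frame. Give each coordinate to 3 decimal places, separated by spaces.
-1.000 -5.000 7.000

after link 1: o_1 = (0.0000, -5.0000, 4.0000)
after link 2: o_2 = (-1.0000, -5.0000, 7.0000)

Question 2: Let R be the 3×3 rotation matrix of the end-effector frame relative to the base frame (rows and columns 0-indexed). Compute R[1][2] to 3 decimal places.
End-effector z-axis (col 2 of R) = (-0.0000,1.0000,0.0000)
R[1][2] = 1.0000

1.000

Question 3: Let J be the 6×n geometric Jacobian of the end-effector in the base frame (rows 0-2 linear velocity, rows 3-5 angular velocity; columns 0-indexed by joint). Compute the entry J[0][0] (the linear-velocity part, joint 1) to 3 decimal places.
5.000

axis z_0 = ẑ; lever o_n−o_0 = (-1.0000,-5.0000,7.0000)
cross product → J_v[:, 0] = (5.0000,-1.0000,0.0000)
J_ω[:, 0] = z_0
entry J[0][0] = 5.0000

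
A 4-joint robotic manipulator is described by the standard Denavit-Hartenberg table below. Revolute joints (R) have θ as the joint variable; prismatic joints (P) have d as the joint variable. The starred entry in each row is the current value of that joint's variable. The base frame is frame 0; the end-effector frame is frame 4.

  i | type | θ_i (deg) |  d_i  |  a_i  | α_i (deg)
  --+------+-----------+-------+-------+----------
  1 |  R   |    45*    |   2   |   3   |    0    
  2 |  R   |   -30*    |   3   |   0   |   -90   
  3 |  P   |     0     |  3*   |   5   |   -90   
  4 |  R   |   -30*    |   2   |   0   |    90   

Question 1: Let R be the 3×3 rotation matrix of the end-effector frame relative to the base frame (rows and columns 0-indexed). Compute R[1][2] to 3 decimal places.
0.707

End-effector z-axis (col 2 of R) = (-0.7071,0.7071,0.0000)
R[1][2] = 0.7071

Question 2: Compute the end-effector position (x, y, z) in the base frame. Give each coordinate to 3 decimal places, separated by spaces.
6.174 6.313 3.000

after link 1: o_1 = (2.1213, 2.1213, 2.0000)
after link 2: o_2 = (2.1213, 2.1213, 5.0000)
after link 3: o_3 = (6.1745, 6.3132, 5.0000)
after link 4: o_4 = (6.1745, 6.3132, 3.0000)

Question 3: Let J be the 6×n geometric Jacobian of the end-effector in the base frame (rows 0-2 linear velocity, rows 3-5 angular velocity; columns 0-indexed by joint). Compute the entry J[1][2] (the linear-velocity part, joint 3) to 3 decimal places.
prismatic axis z_2 = (-0.2588,0.9659,0.0000)
J_v[:, 2] = z_2; J_ω[:, 2] = (0,0,0)
entry J[1][2] = 0.9659

0.966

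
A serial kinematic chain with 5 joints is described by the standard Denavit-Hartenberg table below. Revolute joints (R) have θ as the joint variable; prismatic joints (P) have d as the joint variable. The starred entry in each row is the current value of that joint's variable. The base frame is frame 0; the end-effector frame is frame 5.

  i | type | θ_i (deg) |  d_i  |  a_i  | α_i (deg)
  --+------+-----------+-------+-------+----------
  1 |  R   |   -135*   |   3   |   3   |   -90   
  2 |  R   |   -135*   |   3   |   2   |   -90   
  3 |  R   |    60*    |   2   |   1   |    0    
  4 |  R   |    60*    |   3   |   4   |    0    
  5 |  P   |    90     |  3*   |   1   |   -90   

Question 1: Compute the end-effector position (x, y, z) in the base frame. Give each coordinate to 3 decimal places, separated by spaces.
-6.891 -5.717 8.398

after link 1: o_1 = (-2.1213, -2.1213, 3.0000)
after link 2: o_2 = (1.0000, -3.2426, 4.4142)
after link 3: o_3 = (-0.3624, -3.3803, 6.1820)
after link 4: o_4 = (-5.3119, -3.4308, 6.8891)
after link 5: o_5 = (-6.8913, -5.7173, 8.3980)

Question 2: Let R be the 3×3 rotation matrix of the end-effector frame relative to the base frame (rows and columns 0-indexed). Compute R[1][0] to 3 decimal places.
-0.787

End-effector x-axis (col 0 of R) = (-0.0795,-0.7866,-0.6124)
R[1][0] = -0.7866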